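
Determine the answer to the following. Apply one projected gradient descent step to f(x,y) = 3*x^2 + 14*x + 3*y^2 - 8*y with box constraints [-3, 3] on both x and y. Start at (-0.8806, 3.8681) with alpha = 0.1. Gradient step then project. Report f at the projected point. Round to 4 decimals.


Step 1: Compute gradient at (-0.8806, 3.8681).
grad_x = 2*3*-0.8806 + 14 = 8.7164
grad_y = 2*3*3.8681 - 8 = 15.2086
Step 2: Gradient step.
x_raw = -0.8806 - 0.1*8.7164 = -1.7522
y_raw = 3.8681 - 0.1*15.2086 = 2.3472
Step 3: Project onto [-3, 3].
x_proj = clip(-1.7522) = -1.7522
y_proj = clip(2.3472) = 2.3472
Step 4: Evaluate f.
f(-1.7522, 2.3472) = -17.5696


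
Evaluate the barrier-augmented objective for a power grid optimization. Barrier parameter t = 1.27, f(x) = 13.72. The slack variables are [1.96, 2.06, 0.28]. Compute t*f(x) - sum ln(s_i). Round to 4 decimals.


Step 1: Compute log-barrier.
ln values: [0.6729, 0.7227, -1.273]
phi = -(0.6729 + 0.7227 - 1.273) = -0.1227
Step 2: Compute augmented objective.
t*f(x) = 1.27*13.72 = 17.4244
Total = 17.4244 - 0.1227 = 17.3017


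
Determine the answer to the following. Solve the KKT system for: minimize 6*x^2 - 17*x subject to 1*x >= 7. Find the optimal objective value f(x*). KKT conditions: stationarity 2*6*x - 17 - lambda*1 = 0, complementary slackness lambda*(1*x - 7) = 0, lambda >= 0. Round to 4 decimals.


Step 1: Try lambda = 0 (constraint inactive).
x_unc = 17/(2*6) = 1.4167
Check: 1*1.4167 = 1.4167 < 7 -- violated!
Step 2: Constraint must be active: 1*x = 7
x* = 7/1 = 7.0
lambda = (2*6*7.0 - 17)/1 = 67.0
Step 3: Compute optimal value.
f(x*) = 6*7.0^2 - 17*7.0 = 175.0


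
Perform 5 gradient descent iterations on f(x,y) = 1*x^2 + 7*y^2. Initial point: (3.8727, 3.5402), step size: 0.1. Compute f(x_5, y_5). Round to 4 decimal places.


Gradient descent on f(x,y) = 1*x^2 + 7*y^2.
Starting point: (3.8727, 3.5402), alpha = 0.1
Step 1: grad_x = 2*1*3.8727 = 7.7454, grad_y = 2*7*3.5402 = 49.5628
  x_1 = 3.8727 - 0.1*7.7454 = 3.0982
  y_1 = 3.5402 - 0.1*49.5628 = -1.4161
Step 2: grad_x = 2*1*3.0982 = 6.1963, grad_y = 2*7*-1.4161 = -19.8251
  x_2 = 3.0982 - 0.1*6.1963 = 2.4785
  y_2 = -1.4161 - 0.1*-19.8251 = 0.5664
Step 3: grad_x = 2*1*2.4785 = 4.9571, grad_y = 2*7*0.5664 = 7.93
  x_3 = 2.4785 - 0.1*4.9571 = 1.9828
  y_3 = 0.5664 - 0.1*7.93 = -0.2266
Step 4: grad_x = 2*1*1.9828 = 3.9656, grad_y = 2*7*-0.2266 = -3.172
  x_4 = 1.9828 - 0.1*3.9656 = 1.5863
  y_4 = -0.2266 - 0.1*-3.172 = 0.0906
Step 5: grad_x = 2*1*1.5863 = 3.1725, grad_y = 2*7*0.0906 = 1.2688
  x_5 = 1.5863 - 0.1*3.1725 = 1.269
  y_5 = 0.0906 - 0.1*1.2688 = -0.0363
f(1.269, -0.0363) = 1*1.269^2 + 7*(-0.0363)^2 = 1.6196


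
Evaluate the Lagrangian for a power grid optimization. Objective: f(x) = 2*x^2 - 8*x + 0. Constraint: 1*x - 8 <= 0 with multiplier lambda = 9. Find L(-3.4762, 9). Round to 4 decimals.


Step 1: Evaluate f(x).
f(-3.4762) = 2*(-3.4762)^2 - 8*(-3.4762) + 0 = 51.9775
Step 2: Evaluate g(x).
g(-3.4762) = 1*-3.4762 - 8 = -11.4762
Step 3: Compute Lagrangian.
L = 51.9775 + 9*-11.4762 = -51.3083


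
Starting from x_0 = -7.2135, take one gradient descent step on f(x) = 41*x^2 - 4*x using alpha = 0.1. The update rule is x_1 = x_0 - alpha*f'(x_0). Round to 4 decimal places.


We compute the gradient at x_0 and apply the update.
f'(x) = 82*x - 4
f'(-7.2135) = 82*-7.2135 - 4 = -595.507
x_1 = -7.2135 - 0.1*-595.507 = 52.3372


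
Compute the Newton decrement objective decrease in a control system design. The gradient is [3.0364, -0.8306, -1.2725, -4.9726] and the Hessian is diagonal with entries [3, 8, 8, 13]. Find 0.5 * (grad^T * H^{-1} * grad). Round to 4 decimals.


Step 1: H is diagonal, so H^(-1) * g = [1.0121, -0.1038, -0.1591, -0.3825].
Step 2: g^T H^(-1) g = sum_i g_i^2 / H_ii
  = (3.0364)^2/3 + (-0.8306)^2/8 + (-1.2725)^2/8 + (-4.9726)^2/13
  = 3.0732 + 0.0862 + 0.2024 + 1.9021 = 5.2639
Step 3: Objective decrease = 0.5 * g^T H^(-1) g = 2.632


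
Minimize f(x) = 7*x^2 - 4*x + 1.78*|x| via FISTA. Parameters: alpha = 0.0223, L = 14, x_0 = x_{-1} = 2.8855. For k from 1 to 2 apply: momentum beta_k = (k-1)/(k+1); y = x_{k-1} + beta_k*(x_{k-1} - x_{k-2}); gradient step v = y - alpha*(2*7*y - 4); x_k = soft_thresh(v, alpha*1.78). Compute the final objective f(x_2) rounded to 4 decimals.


FISTA on f(x) = 7*x^2 - 4*x + 1.78*|x|
L = 14, alpha = 0.0223
Iteration 1: beta = 0.0, y = 2.8855 + 0.0*(2.8855 - 2.8855) = 2.8855
  grad(y) = 36.397, v = y - alpha*grad = 2.0738
  prox(v) = soft_thresh(2.0738, 0.0397) = 2.0342
Iteration 2: beta = 0.3333, y = 2.0342 + 0.3333*(2.0342 - 2.8855) = 1.7504
  grad(y) = 20.5052, v = y - alpha*grad = 1.2931
  prox(v) = soft_thresh(1.2931, 0.0397) = 1.2534
f(x_2) = 7*1.2534^2 - 4*1.2534 + 1.78*|1.2534| = 8.2147


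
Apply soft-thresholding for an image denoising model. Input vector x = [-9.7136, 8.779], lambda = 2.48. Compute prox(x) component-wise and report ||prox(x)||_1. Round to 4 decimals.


Soft-thresholding with lambda = 2.48:
prox(-9.7136) = sign(-9.7136)*max(|-9.7136| - 2.48, 0) = -7.2336
prox(8.779) = sign(8.779)*max(|8.779| - 2.48, 0) = 6.299
prox(x) = [-7.2336, 6.299]
||prox(x)||_1 = 7.2336 + 6.299 = 13.5326


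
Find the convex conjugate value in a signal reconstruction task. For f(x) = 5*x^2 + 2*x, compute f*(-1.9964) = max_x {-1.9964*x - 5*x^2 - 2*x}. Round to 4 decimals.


f*(y) = sup_x {y*x - a*x^2 - b*x} = sup_x {(y-b)*x - a*x^2}
FOC: (y - b) - 2a*x = 0 => x* = (y - b)/(2a)
x* = (-1.9964 - 2)/(2*5) = -0.3996
f*(-1.9964) = (y-b)^2/(4a) = (-1.9964 - 2)^2/(4*5)
= 15.9712/20 = 0.7986


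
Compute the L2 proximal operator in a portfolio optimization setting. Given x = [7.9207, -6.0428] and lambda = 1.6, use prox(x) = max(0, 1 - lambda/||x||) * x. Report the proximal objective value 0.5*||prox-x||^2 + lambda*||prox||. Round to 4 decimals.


Step 1: Compute ||x||.
||x|| = 9.9626
Step 2: Compute scaling factor.
scale = max(0, 1 - 1.6/9.9626) = 0.8394
Step 3: prox(x) = [6.6486, -5.0723]
||prox(x)|| = 8.3626
Step 4: Proximal objective.
0.5*||prox-x||^2 = 1.28
lambda*||prox|| = 13.3802
Total = 14.6601


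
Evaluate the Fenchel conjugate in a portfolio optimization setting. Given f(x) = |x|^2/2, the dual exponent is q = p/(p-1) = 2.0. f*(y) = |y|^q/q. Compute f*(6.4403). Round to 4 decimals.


The conjugate exponent q satisfies 1/p + 1/q = 1.
p = 2, so q = 2/(2 - 1) = 2.0
|y|^q = 6.4403^2.0 = 41.4775
f*(6.4403) = 41.4775 / 2.0 = 20.7387


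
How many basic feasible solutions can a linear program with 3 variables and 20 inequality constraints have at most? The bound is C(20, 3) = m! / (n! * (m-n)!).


Each vertex corresponds to some choice of n active constraints out of m, so the number of vertices is at most C(m, n) = m! / (n!(m-n)!).
m = 20, n = 3
Numerator: 20 * 19 * 18
Denominator: 3! = 6
C(20, 3) = 1140


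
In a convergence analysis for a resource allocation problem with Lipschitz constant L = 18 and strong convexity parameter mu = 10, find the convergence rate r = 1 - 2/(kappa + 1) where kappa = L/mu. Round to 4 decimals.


Step 1: Compute the condition number.
kappa = L/mu = 18/10 = 1.8
Step 2: Compute the convergence rate.
r = 1 - 2/(kappa + 1) = 1 - 2*mu/(L + mu) = (L - mu)/(L + mu) = 8/28 = 0.2857


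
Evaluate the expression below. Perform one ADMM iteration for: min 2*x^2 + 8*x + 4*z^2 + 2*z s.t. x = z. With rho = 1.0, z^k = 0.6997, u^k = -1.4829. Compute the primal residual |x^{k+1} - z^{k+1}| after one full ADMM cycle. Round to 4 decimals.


ADMM iteration with rho = 1.0, z^k = 0.6997, u^k = -1.4829
Step 1: x-update.
Minimize 2*x^2 + 8*x + (1.0/2)*(x - 0.6997 - 1.4829)^2
FOC: (2*2 + 1.0)*x = -8 + 1.0*(0.6997 + 1.4829)
x^{k+1} = -1.1635
Step 2: z-update.
Minimize 4*z^2 + 2*z + (1.0/2)*(-1.1635 - z - 1.4829)^2
FOC: (2*4 + 1.0)*z = -2 + 1.0*(-1.1635 - 1.4829)
z^{k+1} = -0.5163
Step 3: u-update.
u^{k+1} = -1.4829 - 1.1635 + 0.5163 = -2.1301
Step 4: Primal residual = |-1.1635 + 0.5163| = 0.6472


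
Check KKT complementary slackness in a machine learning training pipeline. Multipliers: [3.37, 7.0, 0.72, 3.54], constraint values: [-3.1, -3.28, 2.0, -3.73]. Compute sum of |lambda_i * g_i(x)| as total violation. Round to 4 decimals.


KKT complementary slackness check:
lambda_1 * g_1 = 3.37 * -3.1 = -10.447
lambda_2 * g_2 = 7.0 * -3.28 = -22.96
lambda_3 * g_3 = 0.72 * 2.0 = 1.44
lambda_4 * g_4 = 3.54 * -3.73 = -13.2042
Total violation = 10.447 + 22.96 + 1.44 + 13.2042 = 48.0512


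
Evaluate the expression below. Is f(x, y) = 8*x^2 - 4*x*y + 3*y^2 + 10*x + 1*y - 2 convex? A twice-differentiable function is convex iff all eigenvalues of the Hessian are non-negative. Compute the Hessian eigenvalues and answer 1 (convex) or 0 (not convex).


The Hessian of f(x,y) = 8*x^2 - 4*x*y + 3*y^2 + 10*x + 1*y - 2 is:
H = [[16, -4], [-4, 6]]
Trace = 16 + 6 = 22
Determinant = 16*6 - (-4)^2 = 80
Discriminant = (22)^2 - 4*80 = 164.0
Eigenvalues: lambda_1 = 4.5969, lambda_2 = 17.4031
The function is convex.

1


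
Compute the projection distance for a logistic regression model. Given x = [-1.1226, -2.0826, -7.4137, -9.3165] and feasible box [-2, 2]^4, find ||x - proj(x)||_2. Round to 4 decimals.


Project each component onto [-2, 2].
clip(-1.1226) = -1.1226, clip(-2.0826) = -2.0, clip(-7.4137) = -2.0, clip(-9.3165) = -2.0
Projection = [-1.1226, -2.0, -2.0, -2.0]
Squared diffs: [0.0, 0.0068, 29.3081, 53.5312]
Distance = sqrt(82.8461) = 9.102


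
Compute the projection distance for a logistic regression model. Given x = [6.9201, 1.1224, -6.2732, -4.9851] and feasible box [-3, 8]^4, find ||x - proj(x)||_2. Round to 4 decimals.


Project each component onto [-3, 8].
clip(6.9201) = 6.9201, clip(1.1224) = 1.1224, clip(-6.2732) = -3.0, clip(-4.9851) = -3.0
Projection = [6.9201, 1.1224, -3.0, -3.0]
Squared diffs: [0.0, 0.0, 10.7138, 3.9406]
Distance = sqrt(14.6544) = 3.8281


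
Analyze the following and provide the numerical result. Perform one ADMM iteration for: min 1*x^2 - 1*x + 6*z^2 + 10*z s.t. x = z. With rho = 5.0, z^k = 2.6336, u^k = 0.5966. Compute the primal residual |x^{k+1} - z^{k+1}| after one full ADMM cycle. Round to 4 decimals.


ADMM iteration with rho = 5.0, z^k = 2.6336, u^k = 0.5966
Step 1: x-update.
Minimize 1*x^2 - 1*x + (5.0/2)*(x - 2.6336 + 0.5966)^2
FOC: (2*1 + 5.0)*x = 1 + 5.0*(2.6336 - 0.5966)
x^{k+1} = 1.5979
Step 2: z-update.
Minimize 6*z^2 + 10*z + (5.0/2)*(1.5979 - z + 0.5966)^2
FOC: (2*6 + 5.0)*z = -10 + 5.0*(1.5979 + 0.5966)
z^{k+1} = 0.0572
Step 3: u-update.
u^{k+1} = 0.5966 + 1.5979 - 0.0572 = 2.1373
Step 4: Primal residual = |1.5979 - 0.0572| = 1.5407


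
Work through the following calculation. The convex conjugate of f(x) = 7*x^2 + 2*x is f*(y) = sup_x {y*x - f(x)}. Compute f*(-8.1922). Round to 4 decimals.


f*(y) = sup_x {y*x - a*x^2 - b*x} = sup_x {(y-b)*x - a*x^2}
FOC: (y - b) - 2a*x = 0 => x* = (y - b)/(2a)
x* = (-8.1922 - 2)/(2*7) = -0.728
f*(-8.1922) = (y-b)^2/(4a) = (-8.1922 - 2)^2/(4*7)
= 103.8809/28 = 3.71


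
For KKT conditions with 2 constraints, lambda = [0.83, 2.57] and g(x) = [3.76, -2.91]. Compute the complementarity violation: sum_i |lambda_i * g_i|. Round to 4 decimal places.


KKT complementary slackness check:
lambda_1 * g_1 = 0.83 * 3.76 = 3.1208
lambda_2 * g_2 = 2.57 * -2.91 = -7.4787
Total violation = 3.1208 + 7.4787 = 10.5995


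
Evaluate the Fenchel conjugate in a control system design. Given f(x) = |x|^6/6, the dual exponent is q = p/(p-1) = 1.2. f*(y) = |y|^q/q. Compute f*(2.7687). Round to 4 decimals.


The conjugate exponent q satisfies 1/p + 1/q = 1.
p = 6, so q = 6/(6 - 1) = 1.2
|y|^q = 2.7687^1.2 = 3.3942
f*(2.7687) = 3.3942 / 1.2 = 2.8285


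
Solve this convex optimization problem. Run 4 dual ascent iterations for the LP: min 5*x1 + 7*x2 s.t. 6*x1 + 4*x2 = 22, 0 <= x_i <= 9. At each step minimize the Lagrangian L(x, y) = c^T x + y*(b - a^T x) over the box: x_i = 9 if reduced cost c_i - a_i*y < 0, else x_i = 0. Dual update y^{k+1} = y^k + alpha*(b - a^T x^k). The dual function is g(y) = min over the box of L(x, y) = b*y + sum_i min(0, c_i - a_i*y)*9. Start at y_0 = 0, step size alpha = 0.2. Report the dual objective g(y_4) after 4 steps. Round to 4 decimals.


Dual ascent for LP: min 5*x1 + 7*x2, 6*x1 + 4*x2 = 22, 0 <= x_i <= 9
Step 1: y^k = 0.0, reduced costs: (5.0, 7.0)
  x^k = (0.0, 0.0), subgradient = b - a^T x = 22.0
  y^{k+1} = 0.0 + 0.2*22.0 = 4.4
Step 2: y^k = 4.4, reduced costs: (-21.4, -10.6)
  x^k = (9.0, 9.0), subgradient = b - a^T x = -68.0
  y^{k+1} = 4.4 + 0.2*-68.0 = -9.2
Step 3: y^k = -9.2, reduced costs: (60.2, 43.8)
  x^k = (0.0, 0.0), subgradient = b - a^T x = 22.0
  y^{k+1} = -9.2 + 0.2*22.0 = -4.8
Step 4: y^k = -4.8, reduced costs: (33.8, 26.2)
  x^k = (0.0, 0.0), subgradient = b - a^T x = 22.0
  y^{k+1} = -4.8 + 0.2*22.0 = -0.4
Dual objective at y_4 = -0.4: reduced costs (7.4, 8.6), box minimizer x = (0.0, 0.0)
g(y_4) = b*y + (c1 - a1*y)*x1 + (c2 - a2*y)*x2 = 22*(-0.4) + 7.4*0.0 + 8.6*0.0 = -8.8 + 0.0 + 0.0 = -8.8


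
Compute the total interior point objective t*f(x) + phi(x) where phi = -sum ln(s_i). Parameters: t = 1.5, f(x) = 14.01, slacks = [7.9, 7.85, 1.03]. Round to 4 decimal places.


Step 1: Compute log-barrier.
ln values: [2.0669, 2.0605, 0.0296]
phi = -(2.0669 + 2.0605 + 0.0296) = -4.1569
Step 2: Compute augmented objective.
t*f(x) = 1.5*14.01 = 21.015
Total = 21.015 - 4.1569 = 16.8581


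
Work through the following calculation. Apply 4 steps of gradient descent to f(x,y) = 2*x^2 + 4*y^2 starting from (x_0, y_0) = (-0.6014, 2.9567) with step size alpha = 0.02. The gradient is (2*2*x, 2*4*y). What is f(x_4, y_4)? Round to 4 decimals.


Gradient descent on f(x,y) = 2*x^2 + 4*y^2.
Starting point: (-0.6014, 2.9567), alpha = 0.02
Step 1: grad_x = 2*2*-0.6014 = -2.4056, grad_y = 2*4*2.9567 = 23.6536
  x_1 = -0.6014 - 0.02*-2.4056 = -0.5533
  y_1 = 2.9567 - 0.02*23.6536 = 2.4836
Step 2: grad_x = 2*2*-0.5533 = -2.2132, grad_y = 2*4*2.4836 = 19.869
  x_2 = -0.5533 - 0.02*-2.2132 = -0.509
  y_2 = 2.4836 - 0.02*19.869 = 2.0862
Step 3: grad_x = 2*2*-0.509 = -2.0361, grad_y = 2*4*2.0862 = 16.69
  x_3 = -0.509 - 0.02*-2.0361 = -0.4683
  y_3 = 2.0862 - 0.02*16.69 = 1.7524
Step 4: grad_x = 2*2*-0.4683 = -1.8732, grad_y = 2*4*1.7524 = 14.0196
  x_4 = -0.4683 - 0.02*-1.8732 = -0.4308
  y_4 = 1.7524 - 0.02*14.0196 = 1.4721
f(-0.4308, 1.4721) = 2*(-0.4308)^2 + 4*1.4721^2 = 9.039


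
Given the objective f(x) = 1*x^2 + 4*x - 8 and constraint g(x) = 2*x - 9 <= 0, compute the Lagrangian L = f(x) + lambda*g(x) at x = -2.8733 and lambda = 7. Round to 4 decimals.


Step 1: Evaluate f(x).
f(-2.8733) = 1*(-2.8733)^2 + 4*(-2.8733) - 8 = -11.2373
Step 2: Evaluate g(x).
g(-2.8733) = 2*-2.8733 - 9 = -14.7466
Step 3: Compute Lagrangian.
L = -11.2373 + 7*-14.7466 = -114.4635


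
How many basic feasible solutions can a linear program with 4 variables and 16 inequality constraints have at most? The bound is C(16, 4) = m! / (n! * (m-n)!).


Each vertex corresponds to some choice of n active constraints out of m, so the number of vertices is at most C(m, n) = m! / (n!(m-n)!).
m = 16, n = 4
Numerator: 16 * 15 * 14 * 13
Denominator: 4! = 24
C(16, 4) = 1820


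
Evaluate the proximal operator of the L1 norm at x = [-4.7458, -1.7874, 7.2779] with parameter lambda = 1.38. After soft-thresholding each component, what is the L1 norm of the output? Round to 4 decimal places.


Soft-thresholding with lambda = 1.38:
prox(-4.7458) = sign(-4.7458)*max(|-4.7458| - 1.38, 0) = -3.3658
prox(-1.7874) = sign(-1.7874)*max(|-1.7874| - 1.38, 0) = -0.4074
prox(7.2779) = sign(7.2779)*max(|7.2779| - 1.38, 0) = 5.8979
prox(x) = [-3.3658, -0.4074, 5.8979]
||prox(x)||_1 = 3.3658 + 0.4074 + 5.8979 = 9.6711


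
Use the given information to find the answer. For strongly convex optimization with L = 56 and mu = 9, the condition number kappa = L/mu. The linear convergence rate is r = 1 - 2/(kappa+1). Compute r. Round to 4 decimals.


Step 1: Compute the condition number.
kappa = L/mu = 56/9 = 6.2222
Step 2: Compute the convergence rate.
r = 1 - 2/(kappa + 1) = 1 - 2*mu/(L + mu) = (L - mu)/(L + mu) = 47/65 = 0.7231


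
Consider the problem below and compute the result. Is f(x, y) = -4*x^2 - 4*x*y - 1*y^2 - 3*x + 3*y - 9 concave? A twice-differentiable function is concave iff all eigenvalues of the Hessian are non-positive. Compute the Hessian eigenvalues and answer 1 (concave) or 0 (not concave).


The Hessian of f(x,y) = -4*x^2 - 4*x*y - 1*y^2 - 3*x + 3*y - 9 is:
H = [[-8, -4], [-4, -2]]
Trace = -8 - 2 = -10
Determinant = -8*-2 - (-4)^2 = 0
Discriminant = (-10)^2 - 4*0 = 100.0
Eigenvalues: lambda_1 = -10.0, lambda_2 = 0.0
The function is concave.

1


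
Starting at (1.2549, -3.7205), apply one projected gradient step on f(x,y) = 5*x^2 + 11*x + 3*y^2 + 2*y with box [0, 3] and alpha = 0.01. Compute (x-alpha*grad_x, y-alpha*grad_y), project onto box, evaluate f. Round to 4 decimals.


Step 1: Compute gradient at (1.2549, -3.7205).
grad_x = 2*5*1.2549 + 11 = 23.549
grad_y = 2*3*-3.7205 + 2 = -20.323
Step 2: Gradient step.
x_raw = 1.2549 - 0.01*23.549 = 1.0194
y_raw = -3.7205 - 0.01*-20.323 = -3.5173
Step 3: Project onto [0, 3].
x_proj = clip(1.0194) = 1.0194
y_proj = clip(-3.5173) = 0.0
Step 4: Evaluate f.
f(1.0194, 0.0) = 16.4095


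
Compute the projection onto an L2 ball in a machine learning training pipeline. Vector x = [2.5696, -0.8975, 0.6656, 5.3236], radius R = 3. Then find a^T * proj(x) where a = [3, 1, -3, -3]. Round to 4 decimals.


Step 1: Compute ||x|| (intermediates to 6 decimals).
||x|| = sqrt(2.5696^2 + (-0.8975)^2 + 0.6656^2 + 5.3236^2) = 6.015986
Step 2: Project.
Since ||x|| > R, scale = R/||x|| = 3/6.015986 = 0.498671, proj(x) = scale * x
proj(x) = [1.281385, -0.447557, 0.331915, 2.654725]
Step 3: Dot product.
a^T * proj(x) = 3*1.281385 + 1*(-0.447557) - 3*0.331915 - 3*2.654725 = -5.5633


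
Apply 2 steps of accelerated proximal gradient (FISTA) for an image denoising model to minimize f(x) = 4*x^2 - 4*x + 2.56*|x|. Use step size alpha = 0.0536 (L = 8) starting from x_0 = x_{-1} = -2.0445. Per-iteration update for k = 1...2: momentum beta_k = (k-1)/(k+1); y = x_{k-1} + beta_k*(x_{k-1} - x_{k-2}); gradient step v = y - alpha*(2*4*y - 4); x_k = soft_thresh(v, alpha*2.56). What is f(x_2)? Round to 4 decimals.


FISTA on f(x) = 4*x^2 - 4*x + 2.56*|x|
L = 8, alpha = 0.0536
Iteration 1: beta = 0.0, y = -2.0445 + 0.0*(-2.0445 + 2.0445) = -2.0445
  grad(y) = -20.356, v = y - alpha*grad = -0.9534
  prox(v) = soft_thresh(-0.9534, 0.1372) = -0.8162
Iteration 2: beta = 0.3333, y = -0.8162 + 0.3333*(-0.8162 + 2.0445) = -0.4068
  grad(y) = -7.2542, v = y - alpha*grad = -0.0179
  prox(v) = soft_thresh(-0.0179, 0.1372) = 0.0
f(x_2) = 4*0.0^2 - 4*0.0 + 2.56*|0.0| = 0.0


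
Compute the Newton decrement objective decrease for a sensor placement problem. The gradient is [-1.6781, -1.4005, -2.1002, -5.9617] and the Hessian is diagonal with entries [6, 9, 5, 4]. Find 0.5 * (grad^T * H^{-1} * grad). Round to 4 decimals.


Step 1: H is diagonal, so H^(-1) * g = [-0.2797, -0.1556, -0.42, -1.4904].
Step 2: g^T H^(-1) g = sum_i g_i^2 / H_ii
  = (-1.6781)^2/6 + (-1.4005)^2/9 + (-2.1002)^2/5 + (-5.9617)^2/4
  = 0.4693 + 0.2179 + 0.8822 + 8.8855 = 10.4549
Step 3: Objective decrease = 0.5 * g^T H^(-1) g = 5.2275


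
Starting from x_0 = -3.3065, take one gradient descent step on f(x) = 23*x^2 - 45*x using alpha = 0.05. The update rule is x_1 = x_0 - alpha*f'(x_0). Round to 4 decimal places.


We compute the gradient at x_0 and apply the update.
f'(x) = 46*x - 45
f'(-3.3065) = 46*-3.3065 - 45 = -197.099
x_1 = -3.3065 - 0.05*-197.099 = 6.5485


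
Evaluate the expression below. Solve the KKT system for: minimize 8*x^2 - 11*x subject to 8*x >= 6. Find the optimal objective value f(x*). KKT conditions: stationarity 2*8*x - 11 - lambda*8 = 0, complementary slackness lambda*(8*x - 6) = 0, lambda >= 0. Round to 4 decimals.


Step 1: Try lambda = 0 (constraint inactive).
x_unc = 11/(2*8) = 0.6875
Check: 8*0.6875 = 5.5 < 6 -- violated!
Step 2: Constraint must be active: 8*x = 6
x* = 6/8 = 0.75
lambda = (2*8*0.75 - 11)/8 = 0.125
Step 3: Compute optimal value.
f(x*) = 8*0.75^2 - 11*0.75 = -3.75


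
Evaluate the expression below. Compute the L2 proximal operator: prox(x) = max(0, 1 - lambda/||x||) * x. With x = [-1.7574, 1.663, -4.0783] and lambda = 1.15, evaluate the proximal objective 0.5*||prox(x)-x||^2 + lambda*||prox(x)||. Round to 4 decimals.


Step 1: Compute ||x||.
||x|| = 4.742
Step 2: Compute scaling factor.
scale = max(0, 1 - 1.15/4.742) = 0.7575
Step 3: prox(x) = [-1.3312, 1.2597, -3.0893]
||prox(x)|| = 3.592
Step 4: Proximal objective.
0.5*||prox-x||^2 = 0.6613
lambda*||prox|| = 4.1308
Total = 4.792


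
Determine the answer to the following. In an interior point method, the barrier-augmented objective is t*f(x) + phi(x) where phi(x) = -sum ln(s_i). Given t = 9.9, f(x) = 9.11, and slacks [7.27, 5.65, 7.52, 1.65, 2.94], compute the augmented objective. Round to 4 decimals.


Step 1: Compute log-barrier.
ln values: [1.9838, 1.7317, 2.0176, 0.5008, 1.0784]
phi = -(1.9838 + 1.7317 + 2.0176 + 0.5008 + 1.0784) = -7.3122
Step 2: Compute augmented objective.
t*f(x) = 9.9*9.11 = 90.189
Total = 90.189 - 7.3122 = 82.8768


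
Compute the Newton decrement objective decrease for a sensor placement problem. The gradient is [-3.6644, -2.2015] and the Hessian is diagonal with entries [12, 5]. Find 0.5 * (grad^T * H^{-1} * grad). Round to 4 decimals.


Step 1: H is diagonal, so H^(-1) * g = [-0.3054, -0.4403].
Step 2: g^T H^(-1) g = sum_i g_i^2 / H_ii
  = (-3.6644)^2/12 + (-2.2015)^2/5
  = 1.119 + 0.9693 = 2.0883
Step 3: Objective decrease = 0.5 * g^T H^(-1) g = 1.0442


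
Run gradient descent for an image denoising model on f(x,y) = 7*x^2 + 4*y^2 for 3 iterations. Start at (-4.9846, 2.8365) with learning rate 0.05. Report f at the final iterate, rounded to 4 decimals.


Gradient descent on f(x,y) = 7*x^2 + 4*y^2.
Starting point: (-4.9846, 2.8365), alpha = 0.05
Step 1: grad_x = 2*7*-4.9846 = -69.7844, grad_y = 2*4*2.8365 = 22.692
  x_1 = -4.9846 - 0.05*-69.7844 = -1.4954
  y_1 = 2.8365 - 0.05*22.692 = 1.7019
Step 2: grad_x = 2*7*-1.4954 = -20.9353, grad_y = 2*4*1.7019 = 13.6152
  x_2 = -1.4954 - 0.05*-20.9353 = -0.4486
  y_2 = 1.7019 - 0.05*13.6152 = 1.0211
Step 3: grad_x = 2*7*-0.4486 = -6.2806, grad_y = 2*4*1.0211 = 8.1691
  x_3 = -0.4486 - 0.05*-6.2806 = -0.1346
  y_3 = 1.0211 - 0.05*8.1691 = 0.6127
f(-0.1346, 0.6127) = 7*(-0.1346)^2 + 4*0.6127^2 = 1.6283


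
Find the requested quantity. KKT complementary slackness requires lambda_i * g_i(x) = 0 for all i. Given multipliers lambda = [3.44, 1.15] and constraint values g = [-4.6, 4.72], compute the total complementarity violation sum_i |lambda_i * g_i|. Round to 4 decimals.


KKT complementary slackness check:
lambda_1 * g_1 = 3.44 * -4.6 = -15.824
lambda_2 * g_2 = 1.15 * 4.72 = 5.428
Total violation = 15.824 + 5.428 = 21.252


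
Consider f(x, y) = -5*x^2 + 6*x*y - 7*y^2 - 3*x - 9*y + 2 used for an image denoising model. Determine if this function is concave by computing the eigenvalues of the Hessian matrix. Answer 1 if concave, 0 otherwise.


The Hessian of f(x,y) = -5*x^2 + 6*x*y - 7*y^2 - 3*x - 9*y + 2 is:
H = [[-10, 6], [6, -14]]
Trace = -10 - 14 = -24
Determinant = -10*-14 - (6)^2 = 104
Discriminant = (-24)^2 - 4*104 = 160.0
Eigenvalues: lambda_1 = -18.3246, lambda_2 = -5.6754
The function is concave.

1


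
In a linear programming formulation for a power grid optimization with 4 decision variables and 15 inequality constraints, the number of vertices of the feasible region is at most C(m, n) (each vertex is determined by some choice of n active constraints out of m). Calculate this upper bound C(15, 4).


Each vertex corresponds to some choice of n active constraints out of m, so the number of vertices is at most C(m, n) = m! / (n!(m-n)!).
m = 15, n = 4
Numerator: 15 * 14 * 13 * 12
Denominator: 4! = 24
C(15, 4) = 1365


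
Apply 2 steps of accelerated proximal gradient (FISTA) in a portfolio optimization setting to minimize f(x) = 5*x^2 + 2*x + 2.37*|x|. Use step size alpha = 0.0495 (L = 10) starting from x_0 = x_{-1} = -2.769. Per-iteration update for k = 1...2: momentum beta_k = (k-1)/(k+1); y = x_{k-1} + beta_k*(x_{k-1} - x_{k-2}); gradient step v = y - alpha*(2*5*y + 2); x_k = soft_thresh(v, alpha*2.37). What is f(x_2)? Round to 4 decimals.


FISTA on f(x) = 5*x^2 + 2*x + 2.37*|x|
L = 10, alpha = 0.0495
Iteration 1: beta = 0.0, y = -2.769 + 0.0*(-2.769 + 2.769) = -2.769
  grad(y) = -25.69, v = y - alpha*grad = -1.4973
  prox(v) = soft_thresh(-1.4973, 0.1173) = -1.38
Iteration 2: beta = 0.3333, y = -1.38 + 0.3333*(-1.38 + 2.769) = -0.917
  grad(y) = -7.1704, v = y - alpha*grad = -0.5621
  prox(v) = soft_thresh(-0.5621, 0.1173) = -0.4448
f(x_2) = 5*(-0.4448)^2 + 2*(-0.4448) + 2.37*|-0.4448| = 1.1538


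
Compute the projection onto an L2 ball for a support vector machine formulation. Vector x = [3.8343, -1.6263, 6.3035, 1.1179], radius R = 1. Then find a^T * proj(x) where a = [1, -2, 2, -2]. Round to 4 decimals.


Step 1: Compute ||x|| (intermediates to 6 decimals).
||x|| = sqrt(3.8343^2 + (-1.6263)^2 + 6.3035^2 + 1.1179^2) = 7.637442
Step 2: Project.
Since ||x|| > R, scale = R/||x|| = 1/7.637442 = 0.130934, proj(x) = scale * x
proj(x) = [0.50204, -0.212938, 0.825342, 0.146371]
Step 3: Dot product.
a^T * proj(x) = 1*0.50204 - 2*(-0.212938) + 2*0.825342 - 2*0.146371 = 2.2859


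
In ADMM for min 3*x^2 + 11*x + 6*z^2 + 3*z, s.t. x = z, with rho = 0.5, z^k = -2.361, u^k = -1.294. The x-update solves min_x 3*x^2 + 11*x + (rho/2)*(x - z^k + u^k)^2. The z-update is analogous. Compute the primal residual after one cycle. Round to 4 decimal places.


ADMM iteration with rho = 0.5, z^k = -2.361, u^k = -1.294
Step 1: x-update.
Minimize 3*x^2 + 11*x + (0.5/2)*(x + 2.361 - 1.294)^2
FOC: (2*3 + 0.5)*x = -11 + 0.5*(-2.361 + 1.294)
x^{k+1} = -1.7744
Step 2: z-update.
Minimize 6*z^2 + 3*z + (0.5/2)*(-1.7744 - z - 1.294)^2
FOC: (2*6 + 0.5)*z = -3 + 0.5*(-1.7744 - 1.294)
z^{k+1} = -0.3627
Step 3: u-update.
u^{k+1} = -1.294 - 1.7744 + 0.3627 = -2.7056
Step 4: Primal residual = |-1.7744 + 0.3627| = 1.4116


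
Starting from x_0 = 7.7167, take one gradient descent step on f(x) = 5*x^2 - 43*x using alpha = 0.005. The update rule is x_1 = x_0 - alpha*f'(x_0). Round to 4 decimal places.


We compute the gradient at x_0 and apply the update.
f'(x) = 10*x - 43
f'(7.7167) = 10*7.7167 - 43 = 34.167
x_1 = 7.7167 - 0.005*34.167 = 7.5459


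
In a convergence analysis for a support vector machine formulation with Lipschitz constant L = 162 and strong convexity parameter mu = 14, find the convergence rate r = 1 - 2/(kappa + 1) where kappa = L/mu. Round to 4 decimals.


Step 1: Compute the condition number.
kappa = L/mu = 162/14 = 11.5714
Step 2: Compute the convergence rate.
r = 1 - 2/(kappa + 1) = 1 - 2*mu/(L + mu) = (L - mu)/(L + mu) = 148/176 = 0.8409


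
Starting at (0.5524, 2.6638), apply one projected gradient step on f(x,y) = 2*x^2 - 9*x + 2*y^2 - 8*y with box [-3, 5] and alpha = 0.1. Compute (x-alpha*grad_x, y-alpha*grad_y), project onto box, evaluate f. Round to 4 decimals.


Step 1: Compute gradient at (0.5524, 2.6638).
grad_x = 2*2*0.5524 - 9 = -6.7904
grad_y = 2*2*2.6638 - 8 = 2.6552
Step 2: Gradient step.
x_raw = 0.5524 - 0.1*-6.7904 = 1.2314
y_raw = 2.6638 - 0.1*2.6552 = 2.3983
Step 3: Project onto [-3, 5].
x_proj = clip(1.2314) = 1.2314
y_proj = clip(2.3983) = 2.3983
Step 4: Evaluate f.
f(1.2314, 2.3983) = -15.7328


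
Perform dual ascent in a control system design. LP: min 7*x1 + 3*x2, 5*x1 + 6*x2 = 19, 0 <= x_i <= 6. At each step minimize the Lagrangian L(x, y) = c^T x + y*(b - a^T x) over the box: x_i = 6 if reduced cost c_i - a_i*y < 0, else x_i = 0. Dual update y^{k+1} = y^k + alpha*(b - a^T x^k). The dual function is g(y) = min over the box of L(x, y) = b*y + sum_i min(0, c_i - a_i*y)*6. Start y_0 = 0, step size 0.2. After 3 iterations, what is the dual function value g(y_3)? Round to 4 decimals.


Dual ascent for LP: min 7*x1 + 3*x2, 5*x1 + 6*x2 = 19, 0 <= x_i <= 6
Step 1: y^k = 0.0, reduced costs: (7.0, 3.0)
  x^k = (0.0, 0.0), subgradient = b - a^T x = 19.0
  y^{k+1} = 0.0 + 0.2*19.0 = 3.8
Step 2: y^k = 3.8, reduced costs: (-12.0, -19.8)
  x^k = (6.0, 6.0), subgradient = b - a^T x = -47.0
  y^{k+1} = 3.8 + 0.2*-47.0 = -5.6
Step 3: y^k = -5.6, reduced costs: (35.0, 36.6)
  x^k = (0.0, 0.0), subgradient = b - a^T x = 19.0
  y^{k+1} = -5.6 + 0.2*19.0 = -1.8
Dual objective at y_3 = -1.8: reduced costs (16.0, 13.8), box minimizer x = (0.0, 0.0)
g(y_3) = b*y + (c1 - a1*y)*x1 + (c2 - a2*y)*x2 = 19*(-1.8) + 16.0*0.0 + 13.8*0.0 = -34.2 + 0.0 + 0.0 = -34.2


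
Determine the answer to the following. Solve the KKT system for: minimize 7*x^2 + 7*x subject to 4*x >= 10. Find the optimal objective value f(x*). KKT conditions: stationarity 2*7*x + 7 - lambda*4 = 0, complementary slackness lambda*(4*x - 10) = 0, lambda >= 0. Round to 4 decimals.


Step 1: Try lambda = 0 (constraint inactive).
x_unc = -7/(2*7) = -0.5
Check: 4*-0.5 = -2.0 < 10 -- violated!
Step 2: Constraint must be active: 4*x = 10
x* = 10/4 = 2.5
lambda = (2*7*2.5 + 7)/4 = 10.5
Step 3: Compute optimal value.
f(x*) = 7*2.5^2 + 7*2.5 = 61.25


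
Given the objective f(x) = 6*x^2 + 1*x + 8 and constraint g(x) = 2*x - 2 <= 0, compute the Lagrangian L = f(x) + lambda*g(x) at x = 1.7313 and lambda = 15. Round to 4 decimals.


Step 1: Evaluate f(x).
f(1.7313) = 6*1.7313^2 + 1*1.7313 + 8 = 27.7157
Step 2: Evaluate g(x).
g(1.7313) = 2*1.7313 - 2 = 1.4626
Step 3: Compute Lagrangian.
L = 27.7157 + 15*1.4626 = 49.6547


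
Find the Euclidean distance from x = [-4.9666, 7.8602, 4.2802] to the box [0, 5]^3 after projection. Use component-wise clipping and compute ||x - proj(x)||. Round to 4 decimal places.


Project each component onto [0, 5].
clip(-4.9666) = 0.0, clip(7.8602) = 5.0, clip(4.2802) = 4.2802
Projection = [0.0, 5.0, 4.2802]
Squared diffs: [24.6671, 8.1807, 0.0]
Distance = sqrt(32.8478) = 5.7313


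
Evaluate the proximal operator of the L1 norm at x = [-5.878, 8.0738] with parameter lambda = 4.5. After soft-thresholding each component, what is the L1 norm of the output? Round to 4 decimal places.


Soft-thresholding with lambda = 4.5:
prox(-5.878) = sign(-5.878)*max(|-5.878| - 4.5, 0) = -1.378
prox(8.0738) = sign(8.0738)*max(|8.0738| - 4.5, 0) = 3.5738
prox(x) = [-1.378, 3.5738]
||prox(x)||_1 = 1.378 + 3.5738 = 4.9518


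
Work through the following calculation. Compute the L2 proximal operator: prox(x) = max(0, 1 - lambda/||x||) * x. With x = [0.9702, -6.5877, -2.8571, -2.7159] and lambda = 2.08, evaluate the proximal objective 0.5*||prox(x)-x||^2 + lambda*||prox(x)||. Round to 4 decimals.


Step 1: Compute ||x||.
||x|| = 7.7381
Step 2: Compute scaling factor.
scale = max(0, 1 - 2.08/7.7381) = 0.7312
Step 3: prox(x) = [0.7094, -4.8169, -2.0891, -1.9859]
||prox(x)|| = 5.6581
Step 4: Proximal objective.
0.5*||prox-x||^2 = 2.1632
lambda*||prox|| = 11.7688
Total = 13.9321


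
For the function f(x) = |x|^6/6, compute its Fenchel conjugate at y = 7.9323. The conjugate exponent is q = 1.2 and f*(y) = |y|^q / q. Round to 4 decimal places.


The conjugate exponent q satisfies 1/p + 1/q = 1.
p = 6, so q = 6/(6 - 1) = 1.2
|y|^q = 7.9323^1.2 = 12.0027
f*(7.9323) = 12.0027 / 1.2 = 10.0023


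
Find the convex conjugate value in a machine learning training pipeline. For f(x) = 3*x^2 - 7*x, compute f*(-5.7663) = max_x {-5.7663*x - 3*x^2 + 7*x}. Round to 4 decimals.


f*(y) = sup_x {y*x - a*x^2 - b*x} = sup_x {(y-b)*x - a*x^2}
FOC: (y - b) - 2a*x = 0 => x* = (y - b)/(2a)
x* = (-5.7663 + 7)/(2*3) = 0.2056
f*(-5.7663) = (y-b)^2/(4a) = (-5.7663 + 7)^2/(4*3)
= 1.522/12 = 0.1268


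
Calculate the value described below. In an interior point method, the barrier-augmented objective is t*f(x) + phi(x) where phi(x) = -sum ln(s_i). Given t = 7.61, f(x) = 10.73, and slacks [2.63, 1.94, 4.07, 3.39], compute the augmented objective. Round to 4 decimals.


Step 1: Compute log-barrier.
ln values: [0.967, 0.6627, 1.4036, 1.2208]
phi = -(0.967 + 0.6627 + 1.4036 + 1.2208) = -4.2541
Step 2: Compute augmented objective.
t*f(x) = 7.61*10.73 = 81.6553
Total = 81.6553 - 4.2541 = 77.4012


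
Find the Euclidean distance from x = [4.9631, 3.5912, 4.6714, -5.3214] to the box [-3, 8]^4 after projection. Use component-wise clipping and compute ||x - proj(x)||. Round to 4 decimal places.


Project each component onto [-3, 8].
clip(4.9631) = 4.9631, clip(3.5912) = 3.5912, clip(4.6714) = 4.6714, clip(-5.3214) = -3.0
Projection = [4.9631, 3.5912, 4.6714, -3.0]
Squared diffs: [0.0, 0.0, 0.0, 5.3889]
Distance = sqrt(5.3889) = 2.3214


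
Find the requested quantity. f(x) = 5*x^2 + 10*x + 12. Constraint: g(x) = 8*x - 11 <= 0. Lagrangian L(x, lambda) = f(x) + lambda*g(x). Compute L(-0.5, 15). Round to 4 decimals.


Step 1: Evaluate f(x).
f(-0.5) = 5*(-0.5)^2 + 10*(-0.5) + 12 = 8.25
Step 2: Evaluate g(x).
g(-0.5) = 8*-0.5 - 11 = -15.0
Step 3: Compute Lagrangian.
L = 8.25 + 15*-15.0 = -216.75


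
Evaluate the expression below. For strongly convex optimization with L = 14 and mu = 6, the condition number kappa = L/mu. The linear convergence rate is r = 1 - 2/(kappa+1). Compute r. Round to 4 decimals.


Step 1: Compute the condition number.
kappa = L/mu = 14/6 = 2.3333
Step 2: Compute the convergence rate.
r = 1 - 2/(kappa + 1) = 1 - 2*mu/(L + mu) = (L - mu)/(L + mu) = 8/20 = 0.4


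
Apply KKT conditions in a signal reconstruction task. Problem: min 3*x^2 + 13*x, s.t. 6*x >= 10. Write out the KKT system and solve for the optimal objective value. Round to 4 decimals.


Step 1: Try lambda = 0 (constraint inactive).
x_unc = -13/(2*3) = -2.1667
Check: 6*-2.1667 = -13.0002 < 10 -- violated!
Step 2: Constraint must be active: 6*x = 10
x* = 10/6 = 5/3 = 1.6667 (rounded; the exact value 5/3 is used below)
lambda = (2*3*(5/3) + 13)/6 = 3.8333
Step 3: Compute optimal value.
f(x*) = 3*(5/3)^2 + 13*(5/3) = 30.0


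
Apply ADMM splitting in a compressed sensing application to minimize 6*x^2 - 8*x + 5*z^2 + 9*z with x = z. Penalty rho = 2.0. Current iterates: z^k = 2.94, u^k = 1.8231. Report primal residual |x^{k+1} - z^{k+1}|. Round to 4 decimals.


ADMM iteration with rho = 2.0, z^k = 2.94, u^k = 1.8231
Step 1: x-update.
Minimize 6*x^2 - 8*x + (2.0/2)*(x - 2.94 + 1.8231)^2
FOC: (2*6 + 2.0)*x = 8 + 2.0*(2.94 - 1.8231)
x^{k+1} = 0.731
Step 2: z-update.
Minimize 5*z^2 + 9*z + (2.0/2)*(0.731 - z + 1.8231)^2
FOC: (2*5 + 2.0)*z = -9 + 2.0*(0.731 + 1.8231)
z^{k+1} = -0.3243
Step 3: u-update.
u^{k+1} = 1.8231 + 0.731 + 0.3243 = 2.8784
Step 4: Primal residual = |0.731 + 0.3243| = 1.0553


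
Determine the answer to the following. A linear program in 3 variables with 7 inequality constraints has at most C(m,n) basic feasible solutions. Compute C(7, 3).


Each vertex corresponds to some choice of n active constraints out of m, so the number of vertices is at most C(m, n) = m! / (n!(m-n)!).
m = 7, n = 3
Numerator: 7 * 6 * 5
Denominator: 3! = 6
C(7, 3) = 35


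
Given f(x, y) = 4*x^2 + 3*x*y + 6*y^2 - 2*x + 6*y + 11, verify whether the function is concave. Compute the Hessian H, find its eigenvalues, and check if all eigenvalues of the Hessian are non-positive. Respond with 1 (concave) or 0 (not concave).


The Hessian of f(x,y) = 4*x^2 + 3*x*y + 6*y^2 - 2*x + 6*y + 11 is:
H = [[8, 3], [3, 12]]
Trace = 8 + 12 = 20
Determinant = 8*12 - (3)^2 = 87
Discriminant = (20)^2 - 4*87 = 52.0
Eigenvalues: lambda_1 = 6.3944, lambda_2 = 13.6056
The function is not concave.

0


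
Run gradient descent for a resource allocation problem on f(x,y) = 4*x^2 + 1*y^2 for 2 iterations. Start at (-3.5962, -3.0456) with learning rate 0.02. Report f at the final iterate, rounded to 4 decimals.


Gradient descent on f(x,y) = 4*x^2 + 1*y^2.
Starting point: (-3.5962, -3.0456), alpha = 0.02
Step 1: grad_x = 2*4*-3.5962 = -28.7696, grad_y = 2*1*-3.0456 = -6.0912
  x_1 = -3.5962 - 0.02*-28.7696 = -3.0208
  y_1 = -3.0456 - 0.02*-6.0912 = -2.9238
Step 2: grad_x = 2*4*-3.0208 = -24.1665, grad_y = 2*1*-2.9238 = -5.8476
  x_2 = -3.0208 - 0.02*-24.1665 = -2.5375
  y_2 = -2.9238 - 0.02*-5.8476 = -2.8068
f(-2.5375, -2.8068) = 4*(-2.5375)^2 + 1*(-2.8068)^2 = 33.6335


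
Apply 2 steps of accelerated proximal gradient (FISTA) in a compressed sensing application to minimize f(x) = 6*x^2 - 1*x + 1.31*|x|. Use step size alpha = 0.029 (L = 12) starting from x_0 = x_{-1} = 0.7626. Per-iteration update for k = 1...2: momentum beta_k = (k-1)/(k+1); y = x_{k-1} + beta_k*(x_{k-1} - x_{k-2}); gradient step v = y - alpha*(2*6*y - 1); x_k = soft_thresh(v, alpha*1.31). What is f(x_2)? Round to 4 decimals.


FISTA on f(x) = 6*x^2 - 1*x + 1.31*|x|
L = 12, alpha = 0.029
Iteration 1: beta = 0.0, y = 0.7626 + 0.0*(0.7626 - 0.7626) = 0.7626
  grad(y) = 8.1512, v = y - alpha*grad = 0.5262
  prox(v) = soft_thresh(0.5262, 0.038) = 0.4882
Iteration 2: beta = 0.3333, y = 0.4882 + 0.3333*(0.4882 - 0.7626) = 0.3968
  grad(y) = 3.7612, v = y - alpha*grad = 0.2877
  prox(v) = soft_thresh(0.2877, 0.038) = 0.2497
f(x_2) = 6*0.2497^2 - 1*0.2497 + 1.31*|0.2497| = 0.4515


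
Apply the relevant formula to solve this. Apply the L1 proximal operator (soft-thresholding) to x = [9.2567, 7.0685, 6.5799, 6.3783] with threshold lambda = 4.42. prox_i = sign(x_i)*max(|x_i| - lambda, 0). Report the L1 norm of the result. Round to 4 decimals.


Soft-thresholding with lambda = 4.42:
prox(9.2567) = sign(9.2567)*max(|9.2567| - 4.42, 0) = 4.8367
prox(7.0685) = sign(7.0685)*max(|7.0685| - 4.42, 0) = 2.6485
prox(6.5799) = sign(6.5799)*max(|6.5799| - 4.42, 0) = 2.1599
prox(6.3783) = sign(6.3783)*max(|6.3783| - 4.42, 0) = 1.9583
prox(x) = [4.8367, 2.6485, 2.1599, 1.9583]
||prox(x)||_1 = 4.8367 + 2.6485 + 2.1599 + 1.9583 = 11.6034


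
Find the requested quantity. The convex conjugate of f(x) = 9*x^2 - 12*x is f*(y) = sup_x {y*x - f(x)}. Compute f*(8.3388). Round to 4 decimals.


f*(y) = sup_x {y*x - a*x^2 - b*x} = sup_x {(y-b)*x - a*x^2}
FOC: (y - b) - 2a*x = 0 => x* = (y - b)/(2a)
x* = (8.3388 + 12)/(2*9) = 1.1299
f*(8.3388) = (y-b)^2/(4a) = (8.3388 + 12)^2/(4*9)
= 413.6668/36 = 11.4907


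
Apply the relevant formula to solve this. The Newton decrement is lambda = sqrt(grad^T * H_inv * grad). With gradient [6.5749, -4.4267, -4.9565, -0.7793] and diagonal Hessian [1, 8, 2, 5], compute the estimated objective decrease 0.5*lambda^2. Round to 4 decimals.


Step 1: H is diagonal, so H^(-1) * g = [6.5749, -0.5533, -2.4783, -0.1559].
Step 2: g^T H^(-1) g = sum_i g_i^2 / H_ii
  = (6.5749)^2/1 + (-4.4267)^2/8 + (-4.9565)^2/2 + (-0.7793)^2/5
  = 43.2293 + 2.4495 + 12.2834 + 0.1215 = 58.0837
Step 3: Objective decrease = 0.5 * g^T H^(-1) g = 29.0418


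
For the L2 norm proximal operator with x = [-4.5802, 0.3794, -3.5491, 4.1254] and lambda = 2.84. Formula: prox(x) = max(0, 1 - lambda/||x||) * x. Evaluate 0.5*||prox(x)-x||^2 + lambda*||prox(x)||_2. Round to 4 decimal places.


Step 1: Compute ||x||.
||x|| = 7.123
Step 2: Compute scaling factor.
scale = max(0, 1 - 2.84/7.123) = 0.6013
Step 3: prox(x) = [-2.754, 0.2281, -2.134, 2.4806]
||prox(x)|| = 4.283
Step 4: Proximal objective.
0.5*||prox-x||^2 = 4.0328
lambda*||prox|| = 12.1637
Total = 16.1965


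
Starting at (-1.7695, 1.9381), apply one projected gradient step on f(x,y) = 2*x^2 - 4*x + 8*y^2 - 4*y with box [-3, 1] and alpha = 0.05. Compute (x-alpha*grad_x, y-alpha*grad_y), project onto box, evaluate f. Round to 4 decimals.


Step 1: Compute gradient at (-1.7695, 1.9381).
grad_x = 2*2*-1.7695 - 4 = -11.078
grad_y = 2*8*1.9381 - 4 = 27.0096
Step 2: Gradient step.
x_raw = -1.7695 - 0.05*-11.078 = -1.2156
y_raw = 1.9381 - 0.05*27.0096 = 0.5876
Step 3: Project onto [-3, 1].
x_proj = clip(-1.2156) = -1.2156
y_proj = clip(0.5876) = 0.5876
Step 4: Evaluate f.
f(-1.2156, 0.5876) = 8.2297


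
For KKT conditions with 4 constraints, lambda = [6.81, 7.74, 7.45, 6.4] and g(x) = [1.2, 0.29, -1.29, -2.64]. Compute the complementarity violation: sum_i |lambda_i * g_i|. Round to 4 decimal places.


KKT complementary slackness check:
lambda_1 * g_1 = 6.81 * 1.2 = 8.172
lambda_2 * g_2 = 7.74 * 0.29 = 2.2446
lambda_3 * g_3 = 7.45 * -1.29 = -9.6105
lambda_4 * g_4 = 6.4 * -2.64 = -16.896
Total violation = 8.172 + 2.2446 + 9.6105 + 16.896 = 36.9231
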